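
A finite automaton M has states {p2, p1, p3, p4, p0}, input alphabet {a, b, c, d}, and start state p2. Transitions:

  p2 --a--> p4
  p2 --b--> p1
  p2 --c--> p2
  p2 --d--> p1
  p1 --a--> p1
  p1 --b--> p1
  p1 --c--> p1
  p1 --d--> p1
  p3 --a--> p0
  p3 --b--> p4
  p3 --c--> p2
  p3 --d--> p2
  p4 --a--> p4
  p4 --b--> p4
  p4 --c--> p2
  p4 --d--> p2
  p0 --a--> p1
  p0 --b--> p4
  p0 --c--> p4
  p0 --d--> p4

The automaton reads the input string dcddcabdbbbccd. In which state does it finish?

p1

start at p2
read 'd': p2 → p1
read 'c': p1 → p1
read 'd': p1 → p1
read 'd': p1 → p1
read 'c': p1 → p1
read 'a': p1 → p1
read 'b': p1 → p1
read 'd': p1 → p1
read 'b': p1 → p1
read 'b': p1 → p1
read 'b': p1 → p1
read 'c': p1 → p1
read 'c': p1 → p1
read 'd': p1 → p1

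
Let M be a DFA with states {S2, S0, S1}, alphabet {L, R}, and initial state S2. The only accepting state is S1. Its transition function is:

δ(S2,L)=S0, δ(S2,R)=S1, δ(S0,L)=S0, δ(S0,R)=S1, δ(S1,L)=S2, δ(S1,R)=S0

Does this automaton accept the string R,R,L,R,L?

No

start at S2
read 'R': S2 → S1
read 'R': S1 → S0
read 'L': S0 → S0
read 'R': S0 → S1
read 'L': S1 → S2
End state S2 is not accepting.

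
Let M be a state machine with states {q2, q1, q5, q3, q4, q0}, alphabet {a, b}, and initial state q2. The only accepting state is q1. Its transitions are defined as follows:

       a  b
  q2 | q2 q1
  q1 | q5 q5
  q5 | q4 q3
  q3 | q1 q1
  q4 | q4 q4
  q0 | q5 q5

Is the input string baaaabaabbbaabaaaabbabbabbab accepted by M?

start at q2
read 'b': q2 → q1
read 'a': q1 → q5
read 'a': q5 → q4
read 'a': q4 → q4
read 'a': q4 → q4
read 'b': q4 → q4
read 'a': q4 → q4
read 'a': q4 → q4
read 'b': q4 → q4
read 'b': q4 → q4
read 'b': q4 → q4
read 'a': q4 → q4
read 'a': q4 → q4
read 'b': q4 → q4
read 'a': q4 → q4
read 'a': q4 → q4
read 'a': q4 → q4
read 'a': q4 → q4
read 'b': q4 → q4
read 'b': q4 → q4
read 'a': q4 → q4
read 'b': q4 → q4
read 'b': q4 → q4
read 'a': q4 → q4
read 'b': q4 → q4
read 'b': q4 → q4
read 'a': q4 → q4
read 'b': q4 → q4
End state q4 is not accepting.

No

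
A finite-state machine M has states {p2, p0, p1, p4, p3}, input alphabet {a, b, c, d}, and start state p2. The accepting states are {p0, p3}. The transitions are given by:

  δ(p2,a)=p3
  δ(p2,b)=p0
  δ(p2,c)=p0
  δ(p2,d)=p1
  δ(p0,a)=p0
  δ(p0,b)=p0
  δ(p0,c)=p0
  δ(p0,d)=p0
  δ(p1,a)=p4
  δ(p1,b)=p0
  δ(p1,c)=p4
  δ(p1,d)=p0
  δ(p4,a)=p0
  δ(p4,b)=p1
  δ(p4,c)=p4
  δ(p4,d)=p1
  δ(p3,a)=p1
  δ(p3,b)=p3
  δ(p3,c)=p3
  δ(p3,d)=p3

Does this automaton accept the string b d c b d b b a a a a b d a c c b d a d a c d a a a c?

Yes

Trace: p2 -b-> p0 -d-> p0 -c-> p0 -b-> p0 -d-> p0 -b-> p0 -b-> p0 -a-> p0 -a-> p0 -a-> p0 -a-> p0 -b-> p0 -d-> p0 -a-> p0 -c-> p0 -c-> p0 -b-> p0 -d-> p0 -a-> p0 -d-> p0 -a-> p0 -c-> p0 -d-> p0 -a-> p0 -a-> p0 -a-> p0 -c-> p0
End state p0 is accepting.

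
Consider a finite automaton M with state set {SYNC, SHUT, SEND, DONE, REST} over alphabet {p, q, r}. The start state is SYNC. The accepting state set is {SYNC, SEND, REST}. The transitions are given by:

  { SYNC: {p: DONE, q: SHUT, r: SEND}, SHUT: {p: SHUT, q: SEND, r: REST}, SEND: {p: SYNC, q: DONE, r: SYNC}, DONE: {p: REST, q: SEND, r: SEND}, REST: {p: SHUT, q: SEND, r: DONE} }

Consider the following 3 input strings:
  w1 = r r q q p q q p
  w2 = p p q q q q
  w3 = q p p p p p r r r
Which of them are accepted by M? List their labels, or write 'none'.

w1, w3

w1:
  start at SYNC
  read 'r': SYNC → SEND
  read 'r': SEND → SYNC
  read 'q': SYNC → SHUT
  read 'q': SHUT → SEND
  read 'p': SEND → SYNC
  read 'q': SYNC → SHUT
  read 'q': SHUT → SEND
  read 'p': SEND → SYNC
  end SYNC, accepted
w2:
  start at SYNC
  read 'p': SYNC → DONE
  read 'p': DONE → REST
  read 'q': REST → SEND
  read 'q': SEND → DONE
  read 'q': DONE → SEND
  read 'q': SEND → DONE
  end DONE, rejected
w3:
  start at SYNC
  read 'q': SYNC → SHUT
  read 'p': SHUT → SHUT
  read 'p': SHUT → SHUT
  read 'p': SHUT → SHUT
  read 'p': SHUT → SHUT
  read 'p': SHUT → SHUT
  read 'r': SHUT → REST
  read 'r': REST → DONE
  read 'r': DONE → SEND
  end SEND, accepted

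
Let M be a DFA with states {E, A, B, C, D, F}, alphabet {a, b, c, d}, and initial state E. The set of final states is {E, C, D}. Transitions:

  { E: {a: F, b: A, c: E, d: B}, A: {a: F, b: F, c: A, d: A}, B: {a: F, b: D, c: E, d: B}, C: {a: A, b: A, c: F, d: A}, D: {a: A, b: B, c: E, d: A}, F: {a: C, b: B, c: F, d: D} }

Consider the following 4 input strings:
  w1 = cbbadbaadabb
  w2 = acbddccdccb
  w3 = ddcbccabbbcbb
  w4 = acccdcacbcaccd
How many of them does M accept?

w1:
  start at E
  read 'c': E → E
  read 'b': E → A
  read 'b': A → F
  read 'a': F → C
  read 'd': C → A
  read 'b': A → F
  read 'a': F → C
  read 'a': C → A
  read 'd': A → A
  read 'a': A → F
  read 'b': F → B
  read 'b': B → D
  end D, accepted
w2:
  start at E
  read 'a': E → F
  read 'c': F → F
  read 'b': F → B
  read 'd': B → B
  read 'd': B → B
  read 'c': B → E
  read 'c': E → E
  read 'd': E → B
  read 'c': B → E
  read 'c': E → E
  read 'b': E → A
  end A, rejected
w3:
  start at E
  read 'd': E → B
  read 'd': B → B
  read 'c': B → E
  read 'b': E → A
  read 'c': A → A
  read 'c': A → A
  read 'a': A → F
  read 'b': F → B
  read 'b': B → D
  read 'b': D → B
  read 'c': B → E
  read 'b': E → A
  read 'b': A → F
  end F, rejected
w4:
  start at E
  read 'a': E → F
  read 'c': F → F
  read 'c': F → F
  read 'c': F → F
  read 'd': F → D
  read 'c': D → E
  read 'a': E → F
  read 'c': F → F
  read 'b': F → B
  read 'c': B → E
  read 'a': E → F
  read 'c': F → F
  read 'c': F → F
  read 'd': F → D
  end D, accepted

2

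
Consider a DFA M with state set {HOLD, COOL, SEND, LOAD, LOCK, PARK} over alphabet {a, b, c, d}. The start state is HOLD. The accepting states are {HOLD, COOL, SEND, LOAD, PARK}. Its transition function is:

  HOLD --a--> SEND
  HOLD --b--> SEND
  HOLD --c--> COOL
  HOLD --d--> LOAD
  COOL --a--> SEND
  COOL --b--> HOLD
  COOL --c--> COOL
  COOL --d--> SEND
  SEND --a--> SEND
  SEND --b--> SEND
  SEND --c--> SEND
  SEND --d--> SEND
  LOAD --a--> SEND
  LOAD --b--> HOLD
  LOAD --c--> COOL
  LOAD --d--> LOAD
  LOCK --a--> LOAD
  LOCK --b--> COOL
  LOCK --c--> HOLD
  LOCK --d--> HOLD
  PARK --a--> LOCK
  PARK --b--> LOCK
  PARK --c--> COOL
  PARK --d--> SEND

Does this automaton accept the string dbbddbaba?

Trace: HOLD -d-> LOAD -b-> HOLD -b-> SEND -d-> SEND -d-> SEND -b-> SEND -a-> SEND -b-> SEND -a-> SEND
End state SEND is accepting.

Yes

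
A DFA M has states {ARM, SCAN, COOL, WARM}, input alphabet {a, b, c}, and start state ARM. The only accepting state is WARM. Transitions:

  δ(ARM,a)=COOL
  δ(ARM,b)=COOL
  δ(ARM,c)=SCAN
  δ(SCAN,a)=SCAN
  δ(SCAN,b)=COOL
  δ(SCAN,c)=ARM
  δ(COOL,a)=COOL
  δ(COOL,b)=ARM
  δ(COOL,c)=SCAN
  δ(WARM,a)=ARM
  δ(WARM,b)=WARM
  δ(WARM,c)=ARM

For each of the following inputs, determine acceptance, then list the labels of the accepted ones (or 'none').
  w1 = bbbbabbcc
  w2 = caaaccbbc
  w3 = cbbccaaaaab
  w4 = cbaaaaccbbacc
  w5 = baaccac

w1: Trace: ARM -b-> COOL -b-> ARM -b-> COOL -b-> ARM -a-> COOL -b-> ARM -b-> COOL -c-> SCAN -c-> ARM  → end ARM, rejected
w2: Trace: ARM -c-> SCAN -a-> SCAN -a-> SCAN -a-> SCAN -c-> ARM -c-> SCAN -b-> COOL -b-> ARM -c-> SCAN  → end SCAN, rejected
w3: Trace: ARM -c-> SCAN -b-> COOL -b-> ARM -c-> SCAN -c-> ARM -a-> COOL -a-> COOL -a-> COOL -a-> COOL -a-> COOL -b-> ARM  → end ARM, rejected
w4: Trace: ARM -c-> SCAN -b-> COOL -a-> COOL -a-> COOL -a-> COOL -a-> COOL -c-> SCAN -c-> ARM -b-> COOL -b-> ARM -a-> COOL -c-> SCAN -c-> ARM  → end ARM, rejected
w5: Trace: ARM -b-> COOL -a-> COOL -a-> COOL -c-> SCAN -c-> ARM -a-> COOL -c-> SCAN  → end SCAN, rejected

none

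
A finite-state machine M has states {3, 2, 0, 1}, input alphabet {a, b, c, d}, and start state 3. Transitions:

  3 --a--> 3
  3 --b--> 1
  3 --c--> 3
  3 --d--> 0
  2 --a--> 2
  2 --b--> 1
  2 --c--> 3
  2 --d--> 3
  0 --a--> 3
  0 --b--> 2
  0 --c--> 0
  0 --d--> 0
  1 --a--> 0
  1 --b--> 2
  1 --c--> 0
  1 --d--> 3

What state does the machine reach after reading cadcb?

start at 3
read 'c': 3 → 3
read 'a': 3 → 3
read 'd': 3 → 0
read 'c': 0 → 0
read 'b': 0 → 2

2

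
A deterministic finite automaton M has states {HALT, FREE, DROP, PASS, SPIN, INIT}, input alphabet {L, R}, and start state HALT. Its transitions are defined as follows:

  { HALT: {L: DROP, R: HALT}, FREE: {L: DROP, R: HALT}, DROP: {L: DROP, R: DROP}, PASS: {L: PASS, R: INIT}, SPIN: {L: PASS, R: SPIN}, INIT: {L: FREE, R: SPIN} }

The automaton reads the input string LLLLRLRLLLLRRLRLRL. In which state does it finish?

start at HALT
read 'L': HALT → DROP
read 'L': DROP → DROP
read 'L': DROP → DROP
read 'L': DROP → DROP
read 'R': DROP → DROP
read 'L': DROP → DROP
read 'R': DROP → DROP
read 'L': DROP → DROP
read 'L': DROP → DROP
read 'L': DROP → DROP
read 'L': DROP → DROP
read 'R': DROP → DROP
read 'R': DROP → DROP
read 'L': DROP → DROP
read 'R': DROP → DROP
read 'L': DROP → DROP
read 'R': DROP → DROP
read 'L': DROP → DROP

DROP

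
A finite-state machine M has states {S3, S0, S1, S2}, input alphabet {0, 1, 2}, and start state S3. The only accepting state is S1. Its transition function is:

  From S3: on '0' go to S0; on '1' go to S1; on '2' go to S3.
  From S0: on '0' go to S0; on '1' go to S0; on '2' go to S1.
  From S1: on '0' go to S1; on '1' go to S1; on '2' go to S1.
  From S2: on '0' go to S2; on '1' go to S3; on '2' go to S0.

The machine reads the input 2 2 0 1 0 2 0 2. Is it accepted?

S3 → S3 → S3 → S0 → S0 → S0 → S1 → S1 → S1
End state S1 is accepting.

Yes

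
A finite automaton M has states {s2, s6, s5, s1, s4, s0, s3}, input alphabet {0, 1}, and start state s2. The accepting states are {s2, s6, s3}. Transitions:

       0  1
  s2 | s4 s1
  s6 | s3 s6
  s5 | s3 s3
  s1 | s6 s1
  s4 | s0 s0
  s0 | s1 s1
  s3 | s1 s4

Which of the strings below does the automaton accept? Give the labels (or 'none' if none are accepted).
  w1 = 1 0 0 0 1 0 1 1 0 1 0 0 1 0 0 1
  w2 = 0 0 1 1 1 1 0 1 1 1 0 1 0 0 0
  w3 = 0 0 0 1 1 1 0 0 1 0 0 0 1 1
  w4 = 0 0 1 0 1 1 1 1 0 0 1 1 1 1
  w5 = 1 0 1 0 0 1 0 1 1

w2, w3, w5

w1: s2 → s1 → s6 → s3 → s1 → s1 → s6 → s6 → s6 → s3 → s4 → s0 → s1 → s1 → s6 → s3 → s4  → end s4, rejected
w2: s2 → s4 → s0 → s1 → s1 → s1 → s1 → s6 → s6 → s6 → s6 → s3 → s4 → s0 → s1 → s6  → end s6, accepted
w3: s2 → s4 → s0 → s1 → s1 → s1 → s1 → s6 → s3 → s4 → s0 → s1 → s6 → s6 → s6  → end s6, accepted
w4: s2 → s4 → s0 → s1 → s6 → s6 → s6 → s6 → s6 → s3 → s1 → s1 → s1 → s1 → s1  → end s1, rejected
w5: s2 → s1 → s6 → s6 → s3 → s1 → s1 → s6 → s6 → s6  → end s6, accepted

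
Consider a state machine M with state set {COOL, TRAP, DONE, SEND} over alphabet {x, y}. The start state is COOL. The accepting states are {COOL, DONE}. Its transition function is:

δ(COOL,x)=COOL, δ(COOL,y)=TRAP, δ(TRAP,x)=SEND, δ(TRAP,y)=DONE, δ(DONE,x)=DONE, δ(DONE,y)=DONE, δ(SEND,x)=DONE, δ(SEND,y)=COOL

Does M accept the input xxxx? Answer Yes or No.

Yes

COOL → COOL → COOL → COOL → COOL
End state COOL is accepting.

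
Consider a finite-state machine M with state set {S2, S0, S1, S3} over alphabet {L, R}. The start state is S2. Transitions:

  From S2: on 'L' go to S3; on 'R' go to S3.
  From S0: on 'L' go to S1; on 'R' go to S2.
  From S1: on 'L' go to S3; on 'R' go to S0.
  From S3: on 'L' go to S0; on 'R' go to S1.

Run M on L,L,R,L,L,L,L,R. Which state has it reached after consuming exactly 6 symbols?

start at S2
read 'L': S2 → S3
read 'L': S3 → S0
read 'R': S0 → S2
read 'L': S2 → S3
read 'L': S3 → S0
read 'L': S0 → S1
After 6 symbols: S1.

S1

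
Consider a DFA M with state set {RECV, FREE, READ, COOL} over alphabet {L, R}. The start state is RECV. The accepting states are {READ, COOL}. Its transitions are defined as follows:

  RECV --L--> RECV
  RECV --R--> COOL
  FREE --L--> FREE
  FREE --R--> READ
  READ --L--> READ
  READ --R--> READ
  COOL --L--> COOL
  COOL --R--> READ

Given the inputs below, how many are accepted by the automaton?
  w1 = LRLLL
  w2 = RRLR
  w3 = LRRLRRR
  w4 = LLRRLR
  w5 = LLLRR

w1: Trace: RECV -L-> RECV -R-> COOL -L-> COOL -L-> COOL -L-> COOL  → end COOL, accepted
w2: Trace: RECV -R-> COOL -R-> READ -L-> READ -R-> READ  → end READ, accepted
w3: Trace: RECV -L-> RECV -R-> COOL -R-> READ -L-> READ -R-> READ -R-> READ -R-> READ  → end READ, accepted
w4: Trace: RECV -L-> RECV -L-> RECV -R-> COOL -R-> READ -L-> READ -R-> READ  → end READ, accepted
w5: Trace: RECV -L-> RECV -L-> RECV -L-> RECV -R-> COOL -R-> READ  → end READ, accepted

5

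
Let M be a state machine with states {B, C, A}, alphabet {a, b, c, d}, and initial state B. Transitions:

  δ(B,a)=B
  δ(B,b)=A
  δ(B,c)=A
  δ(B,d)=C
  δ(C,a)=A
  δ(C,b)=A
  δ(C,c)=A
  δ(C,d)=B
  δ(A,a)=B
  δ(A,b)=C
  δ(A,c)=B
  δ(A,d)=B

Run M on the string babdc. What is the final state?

start at B
read 'b': B → A
read 'a': A → B
read 'b': B → A
read 'd': A → B
read 'c': B → A

A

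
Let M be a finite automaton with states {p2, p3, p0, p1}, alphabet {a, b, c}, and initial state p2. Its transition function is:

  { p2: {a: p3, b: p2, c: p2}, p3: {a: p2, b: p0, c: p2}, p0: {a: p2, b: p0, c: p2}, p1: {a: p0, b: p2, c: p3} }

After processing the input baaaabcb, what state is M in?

p2

start at p2
read 'b': p2 → p2
read 'a': p2 → p3
read 'a': p3 → p2
read 'a': p2 → p3
read 'a': p3 → p2
read 'b': p2 → p2
read 'c': p2 → p2
read 'b': p2 → p2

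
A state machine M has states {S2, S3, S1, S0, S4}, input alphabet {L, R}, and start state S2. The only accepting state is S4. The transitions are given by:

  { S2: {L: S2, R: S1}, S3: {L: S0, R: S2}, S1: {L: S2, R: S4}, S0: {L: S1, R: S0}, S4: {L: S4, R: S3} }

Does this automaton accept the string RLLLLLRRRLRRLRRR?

S2 → S1 → S2 → S2 → S2 → S2 → S2 → S1 → S4 → S3 → S0 → S0 → S0 → S1 → S4 → S3 → S2
End state S2 is not accepting.

No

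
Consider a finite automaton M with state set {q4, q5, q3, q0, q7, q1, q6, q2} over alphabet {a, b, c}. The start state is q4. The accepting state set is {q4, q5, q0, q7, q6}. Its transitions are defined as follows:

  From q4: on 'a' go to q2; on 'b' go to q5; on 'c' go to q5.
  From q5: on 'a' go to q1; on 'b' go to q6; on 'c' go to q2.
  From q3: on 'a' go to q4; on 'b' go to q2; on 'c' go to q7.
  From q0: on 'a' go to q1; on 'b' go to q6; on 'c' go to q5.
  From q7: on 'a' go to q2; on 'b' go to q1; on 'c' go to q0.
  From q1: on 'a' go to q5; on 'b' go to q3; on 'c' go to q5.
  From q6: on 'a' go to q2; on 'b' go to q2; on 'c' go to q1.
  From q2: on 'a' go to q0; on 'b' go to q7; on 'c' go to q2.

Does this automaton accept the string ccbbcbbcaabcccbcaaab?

Trace: q4 -c-> q5 -c-> q2 -b-> q7 -b-> q1 -c-> q5 -b-> q6 -b-> q2 -c-> q2 -a-> q0 -a-> q1 -b-> q3 -c-> q7 -c-> q0 -c-> q5 -b-> q6 -c-> q1 -a-> q5 -a-> q1 -a-> q5 -b-> q6
End state q6 is accepting.

Yes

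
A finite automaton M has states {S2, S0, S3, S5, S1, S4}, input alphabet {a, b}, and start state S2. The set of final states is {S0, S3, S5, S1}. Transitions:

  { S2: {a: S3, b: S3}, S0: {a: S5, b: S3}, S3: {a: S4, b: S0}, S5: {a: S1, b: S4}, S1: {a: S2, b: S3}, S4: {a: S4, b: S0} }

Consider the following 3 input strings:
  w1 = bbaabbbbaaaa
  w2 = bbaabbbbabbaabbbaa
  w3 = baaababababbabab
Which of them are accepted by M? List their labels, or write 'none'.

w1, w3

w1: S2 → S3 → S0 → S5 → S1 → S3 → S0 → S3 → S0 → S5 → S1 → S2 → S3  → end S3, accepted
w2: S2 → S3 → S0 → S5 → S1 → S3 → S0 → S3 → S0 → S5 → S4 → S0 → S5 → S1 → S3 → S0 → S3 → S4 → S4  → end S4, rejected
w3: S2 → S3 → S4 → S4 → S4 → S0 → S5 → S4 → S4 → S0 → S5 → S4 → S0 → S5 → S4 → S4 → S0  → end S0, accepted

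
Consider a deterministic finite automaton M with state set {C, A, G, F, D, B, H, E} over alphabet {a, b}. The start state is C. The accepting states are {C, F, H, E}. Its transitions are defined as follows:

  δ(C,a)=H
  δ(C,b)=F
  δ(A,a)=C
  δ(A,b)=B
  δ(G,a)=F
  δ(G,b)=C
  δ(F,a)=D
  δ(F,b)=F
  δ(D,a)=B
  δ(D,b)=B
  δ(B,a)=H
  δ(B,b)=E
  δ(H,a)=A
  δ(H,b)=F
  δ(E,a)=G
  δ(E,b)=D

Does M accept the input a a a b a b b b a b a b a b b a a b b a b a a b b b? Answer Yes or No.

C → H → A → C → F → D → B → E → D → B → E → G → C → H → F → F → D → B → E → D → B → E → G → F → F → F → F
End state F is accepting.

Yes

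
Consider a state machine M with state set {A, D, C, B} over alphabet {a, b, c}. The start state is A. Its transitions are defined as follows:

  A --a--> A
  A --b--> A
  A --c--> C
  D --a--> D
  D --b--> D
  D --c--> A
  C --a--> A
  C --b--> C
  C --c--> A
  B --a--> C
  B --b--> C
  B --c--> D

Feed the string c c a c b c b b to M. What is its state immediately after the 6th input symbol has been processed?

A → C → A → A → C → C → A
After 6 symbols: A.

A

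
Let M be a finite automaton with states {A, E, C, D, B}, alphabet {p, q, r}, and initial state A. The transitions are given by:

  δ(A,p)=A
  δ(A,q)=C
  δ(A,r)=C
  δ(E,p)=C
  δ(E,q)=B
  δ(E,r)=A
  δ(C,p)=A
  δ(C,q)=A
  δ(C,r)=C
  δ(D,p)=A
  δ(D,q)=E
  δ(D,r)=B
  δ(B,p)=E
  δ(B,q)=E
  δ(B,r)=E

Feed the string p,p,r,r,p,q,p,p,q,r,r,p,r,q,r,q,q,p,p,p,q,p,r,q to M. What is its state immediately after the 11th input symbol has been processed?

C

Trace: A -p-> A -p-> A -r-> C -r-> C -p-> A -q-> C -p-> A -p-> A -q-> C -r-> C -r-> C
After 11 symbols: C.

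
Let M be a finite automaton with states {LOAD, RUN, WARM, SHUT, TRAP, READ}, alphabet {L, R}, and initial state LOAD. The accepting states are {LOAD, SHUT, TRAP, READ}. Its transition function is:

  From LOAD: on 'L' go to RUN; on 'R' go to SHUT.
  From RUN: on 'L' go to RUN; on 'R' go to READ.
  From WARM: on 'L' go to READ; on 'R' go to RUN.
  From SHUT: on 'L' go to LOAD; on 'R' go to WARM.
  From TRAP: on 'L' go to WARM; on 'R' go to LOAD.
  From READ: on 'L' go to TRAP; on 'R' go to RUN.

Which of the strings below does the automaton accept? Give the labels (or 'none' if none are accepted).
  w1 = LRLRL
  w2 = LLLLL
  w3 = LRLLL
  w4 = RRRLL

w1:
  start at LOAD
  read 'L': LOAD → RUN
  read 'R': RUN → READ
  read 'L': READ → TRAP
  read 'R': TRAP → LOAD
  read 'L': LOAD → RUN
  end RUN, rejected
w2:
  start at LOAD
  read 'L': LOAD → RUN
  read 'L': RUN → RUN
  read 'L': RUN → RUN
  read 'L': RUN → RUN
  read 'L': RUN → RUN
  end RUN, rejected
w3:
  start at LOAD
  read 'L': LOAD → RUN
  read 'R': RUN → READ
  read 'L': READ → TRAP
  read 'L': TRAP → WARM
  read 'L': WARM → READ
  end READ, accepted
w4:
  start at LOAD
  read 'R': LOAD → SHUT
  read 'R': SHUT → WARM
  read 'R': WARM → RUN
  read 'L': RUN → RUN
  read 'L': RUN → RUN
  end RUN, rejected

w3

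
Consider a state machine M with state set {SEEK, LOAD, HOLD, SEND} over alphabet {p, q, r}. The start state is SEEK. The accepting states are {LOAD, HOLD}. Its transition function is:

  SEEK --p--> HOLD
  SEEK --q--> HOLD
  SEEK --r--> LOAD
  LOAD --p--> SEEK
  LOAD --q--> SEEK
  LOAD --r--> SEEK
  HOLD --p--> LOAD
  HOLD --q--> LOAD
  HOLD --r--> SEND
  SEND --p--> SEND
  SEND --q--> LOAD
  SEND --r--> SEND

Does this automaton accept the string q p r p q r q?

Trace: SEEK -q-> HOLD -p-> LOAD -r-> SEEK -p-> HOLD -q-> LOAD -r-> SEEK -q-> HOLD
End state HOLD is accepting.

Yes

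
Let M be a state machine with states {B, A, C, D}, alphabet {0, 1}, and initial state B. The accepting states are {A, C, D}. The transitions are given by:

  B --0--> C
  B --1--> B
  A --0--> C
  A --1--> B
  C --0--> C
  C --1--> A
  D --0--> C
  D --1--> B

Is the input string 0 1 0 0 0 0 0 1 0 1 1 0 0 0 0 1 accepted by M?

B → C → A → C → C → C → C → C → A → C → A → B → C → C → C → C → A
End state A is accepting.

Yes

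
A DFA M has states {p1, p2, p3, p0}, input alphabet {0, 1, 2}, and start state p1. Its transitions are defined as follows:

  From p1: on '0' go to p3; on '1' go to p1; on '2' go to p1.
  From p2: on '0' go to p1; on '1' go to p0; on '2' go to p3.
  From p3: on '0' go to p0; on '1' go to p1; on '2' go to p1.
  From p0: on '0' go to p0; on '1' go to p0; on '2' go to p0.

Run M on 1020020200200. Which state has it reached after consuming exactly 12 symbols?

p0

p1 → p1 → p3 → p1 → p3 → p0 → p0 → p0 → p0 → p0 → p0 → p0 → p0
After 12 symbols: p0.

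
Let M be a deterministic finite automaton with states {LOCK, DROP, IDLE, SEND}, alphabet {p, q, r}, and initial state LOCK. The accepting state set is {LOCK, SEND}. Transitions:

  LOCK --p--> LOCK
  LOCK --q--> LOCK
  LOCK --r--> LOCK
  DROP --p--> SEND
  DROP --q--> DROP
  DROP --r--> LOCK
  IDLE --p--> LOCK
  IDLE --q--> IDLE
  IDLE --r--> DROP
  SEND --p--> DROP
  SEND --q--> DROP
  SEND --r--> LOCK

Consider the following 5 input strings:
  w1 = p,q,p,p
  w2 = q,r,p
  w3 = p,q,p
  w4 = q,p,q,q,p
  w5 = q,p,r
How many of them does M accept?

w1:
  start at LOCK
  read 'p': LOCK → LOCK
  read 'q': LOCK → LOCK
  read 'p': LOCK → LOCK
  read 'p': LOCK → LOCK
  end LOCK, accepted
w2:
  start at LOCK
  read 'q': LOCK → LOCK
  read 'r': LOCK → LOCK
  read 'p': LOCK → LOCK
  end LOCK, accepted
w3:
  start at LOCK
  read 'p': LOCK → LOCK
  read 'q': LOCK → LOCK
  read 'p': LOCK → LOCK
  end LOCK, accepted
w4:
  start at LOCK
  read 'q': LOCK → LOCK
  read 'p': LOCK → LOCK
  read 'q': LOCK → LOCK
  read 'q': LOCK → LOCK
  read 'p': LOCK → LOCK
  end LOCK, accepted
w5:
  start at LOCK
  read 'q': LOCK → LOCK
  read 'p': LOCK → LOCK
  read 'r': LOCK → LOCK
  end LOCK, accepted

5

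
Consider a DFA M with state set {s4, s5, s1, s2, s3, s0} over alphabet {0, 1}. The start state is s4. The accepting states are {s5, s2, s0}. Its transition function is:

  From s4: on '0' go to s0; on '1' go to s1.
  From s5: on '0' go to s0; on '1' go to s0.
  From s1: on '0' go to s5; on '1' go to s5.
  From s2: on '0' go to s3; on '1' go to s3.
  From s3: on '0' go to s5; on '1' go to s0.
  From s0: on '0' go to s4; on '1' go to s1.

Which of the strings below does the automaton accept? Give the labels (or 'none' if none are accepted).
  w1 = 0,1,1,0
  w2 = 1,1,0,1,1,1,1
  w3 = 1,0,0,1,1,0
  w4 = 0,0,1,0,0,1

w1, w3

w1: Trace: s4 -0-> s0 -1-> s1 -1-> s5 -0-> s0  → end s0, accepted
w2: Trace: s4 -1-> s1 -1-> s5 -0-> s0 -1-> s1 -1-> s5 -1-> s0 -1-> s1  → end s1, rejected
w3: Trace: s4 -1-> s1 -0-> s5 -0-> s0 -1-> s1 -1-> s5 -0-> s0  → end s0, accepted
w4: Trace: s4 -0-> s0 -0-> s4 -1-> s1 -0-> s5 -0-> s0 -1-> s1  → end s1, rejected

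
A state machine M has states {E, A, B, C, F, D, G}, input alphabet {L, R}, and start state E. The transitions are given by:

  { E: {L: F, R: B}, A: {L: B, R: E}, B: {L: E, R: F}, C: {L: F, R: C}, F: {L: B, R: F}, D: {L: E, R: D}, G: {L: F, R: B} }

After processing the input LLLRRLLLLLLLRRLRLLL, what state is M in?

F

Trace: E -L-> F -L-> B -L-> E -R-> B -R-> F -L-> B -L-> E -L-> F -L-> B -L-> E -L-> F -L-> B -R-> F -R-> F -L-> B -R-> F -L-> B -L-> E -L-> F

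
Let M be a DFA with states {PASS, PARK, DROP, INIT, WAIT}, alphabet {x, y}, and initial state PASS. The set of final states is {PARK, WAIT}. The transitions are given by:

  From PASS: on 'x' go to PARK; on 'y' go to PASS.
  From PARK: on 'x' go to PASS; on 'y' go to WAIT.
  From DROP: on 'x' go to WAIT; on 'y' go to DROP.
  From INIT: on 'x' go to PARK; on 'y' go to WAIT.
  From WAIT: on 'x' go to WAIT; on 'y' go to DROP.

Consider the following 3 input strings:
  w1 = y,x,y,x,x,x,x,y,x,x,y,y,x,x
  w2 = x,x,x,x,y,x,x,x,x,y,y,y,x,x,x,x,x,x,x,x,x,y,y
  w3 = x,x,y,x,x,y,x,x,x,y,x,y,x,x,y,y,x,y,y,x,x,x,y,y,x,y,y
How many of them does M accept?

w1: PASS → PASS → PARK → WAIT → WAIT → WAIT → WAIT → WAIT → DROP → WAIT → WAIT → DROP → DROP → WAIT → WAIT  → end WAIT, accepted
w2: PASS → PARK → PASS → PARK → PASS → PASS → PARK → PASS → PARK → PASS → PASS → PASS → PASS → PARK → PASS → PARK → PASS → PARK → PASS → PARK → PASS → PARK → WAIT → DROP  → end DROP, rejected
w3: PASS → PARK → PASS → PASS → PARK → PASS → PASS → PARK → PASS → PARK → WAIT → WAIT → DROP → WAIT → WAIT → DROP → DROP → WAIT → DROP → DROP → WAIT → WAIT → WAIT → DROP → DROP → WAIT → DROP → DROP  → end DROP, rejected

1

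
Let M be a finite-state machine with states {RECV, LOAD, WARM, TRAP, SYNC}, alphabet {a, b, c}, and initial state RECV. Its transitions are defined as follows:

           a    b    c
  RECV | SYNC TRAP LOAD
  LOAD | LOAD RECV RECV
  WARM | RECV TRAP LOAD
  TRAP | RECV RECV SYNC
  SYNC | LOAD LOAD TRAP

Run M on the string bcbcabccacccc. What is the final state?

LOAD

Trace: RECV -b-> TRAP -c-> SYNC -b-> LOAD -c-> RECV -a-> SYNC -b-> LOAD -c-> RECV -c-> LOAD -a-> LOAD -c-> RECV -c-> LOAD -c-> RECV -c-> LOAD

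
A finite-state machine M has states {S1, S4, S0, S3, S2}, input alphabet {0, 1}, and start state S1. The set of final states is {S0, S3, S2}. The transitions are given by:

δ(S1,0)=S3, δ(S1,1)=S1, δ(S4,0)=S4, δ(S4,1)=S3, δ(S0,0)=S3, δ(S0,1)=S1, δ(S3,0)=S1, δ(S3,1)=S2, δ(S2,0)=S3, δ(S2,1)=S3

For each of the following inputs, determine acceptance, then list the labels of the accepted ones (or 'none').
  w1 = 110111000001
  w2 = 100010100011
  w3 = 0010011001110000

w1:
  start at S1
  read '1': S1 → S1
  read '1': S1 → S1
  read '0': S1 → S3
  read '1': S3 → S2
  read '1': S2 → S3
  read '1': S3 → S2
  read '0': S2 → S3
  read '0': S3 → S1
  read '0': S1 → S3
  read '0': S3 → S1
  read '0': S1 → S3
  read '1': S3 → S2
  end S2, accepted
w2:
  start at S1
  read '1': S1 → S1
  read '0': S1 → S3
  read '0': S3 → S1
  read '0': S1 → S3
  read '1': S3 → S2
  read '0': S2 → S3
  read '1': S3 → S2
  read '0': S2 → S3
  read '0': S3 → S1
  read '0': S1 → S3
  read '1': S3 → S2
  read '1': S2 → S3
  end S3, accepted
w3:
  start at S1
  read '0': S1 → S3
  read '0': S3 → S1
  read '1': S1 → S1
  read '0': S1 → S3
  read '0': S3 → S1
  read '1': S1 → S1
  read '1': S1 → S1
  read '0': S1 → S3
  read '0': S3 → S1
  read '1': S1 → S1
  read '1': S1 → S1
  read '1': S1 → S1
  read '0': S1 → S3
  read '0': S3 → S1
  read '0': S1 → S3
  read '0': S3 → S1
  end S1, rejected

w1, w2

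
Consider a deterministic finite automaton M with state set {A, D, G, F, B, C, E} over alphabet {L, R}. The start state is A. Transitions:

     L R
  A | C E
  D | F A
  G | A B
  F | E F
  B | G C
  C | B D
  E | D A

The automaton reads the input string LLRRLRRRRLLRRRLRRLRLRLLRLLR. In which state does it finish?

A → C → B → C → D → F → F → F → F → F → E → D → A → E → A → C → D → A → C → D → F → F → E → D → A → C → B → C

C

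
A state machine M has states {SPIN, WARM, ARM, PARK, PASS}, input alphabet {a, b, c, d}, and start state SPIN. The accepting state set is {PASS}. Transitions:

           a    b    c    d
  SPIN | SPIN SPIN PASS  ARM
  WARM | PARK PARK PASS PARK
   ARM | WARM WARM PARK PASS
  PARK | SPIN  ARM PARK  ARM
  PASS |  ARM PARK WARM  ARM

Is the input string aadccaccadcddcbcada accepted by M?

start at SPIN
read 'a': SPIN → SPIN
read 'a': SPIN → SPIN
read 'd': SPIN → ARM
read 'c': ARM → PARK
read 'c': PARK → PARK
read 'a': PARK → SPIN
read 'c': SPIN → PASS
read 'c': PASS → WARM
read 'a': WARM → PARK
read 'd': PARK → ARM
read 'c': ARM → PARK
read 'd': PARK → ARM
read 'd': ARM → PASS
read 'c': PASS → WARM
read 'b': WARM → PARK
read 'c': PARK → PARK
read 'a': PARK → SPIN
read 'd': SPIN → ARM
read 'a': ARM → WARM
End state WARM is not accepting.

No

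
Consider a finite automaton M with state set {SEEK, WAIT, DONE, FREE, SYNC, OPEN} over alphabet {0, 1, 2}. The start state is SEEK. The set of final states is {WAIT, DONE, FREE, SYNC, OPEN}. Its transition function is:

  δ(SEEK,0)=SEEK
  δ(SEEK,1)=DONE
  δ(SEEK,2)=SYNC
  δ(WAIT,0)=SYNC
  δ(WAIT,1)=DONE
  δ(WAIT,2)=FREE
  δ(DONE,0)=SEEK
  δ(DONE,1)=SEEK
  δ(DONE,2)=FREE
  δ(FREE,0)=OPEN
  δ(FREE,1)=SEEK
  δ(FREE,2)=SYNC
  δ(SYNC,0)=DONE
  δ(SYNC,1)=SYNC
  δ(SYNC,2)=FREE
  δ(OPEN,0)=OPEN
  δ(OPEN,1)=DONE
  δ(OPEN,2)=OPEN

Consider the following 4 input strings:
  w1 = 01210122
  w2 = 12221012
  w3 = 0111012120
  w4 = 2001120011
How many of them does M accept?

3

w1: Trace: SEEK -0-> SEEK -1-> DONE -2-> FREE -1-> SEEK -0-> SEEK -1-> DONE -2-> FREE -2-> SYNC  → end SYNC, accepted
w2: Trace: SEEK -1-> DONE -2-> FREE -2-> SYNC -2-> FREE -1-> SEEK -0-> SEEK -1-> DONE -2-> FREE  → end FREE, accepted
w3: Trace: SEEK -0-> SEEK -1-> DONE -1-> SEEK -1-> DONE -0-> SEEK -1-> DONE -2-> FREE -1-> SEEK -2-> SYNC -0-> DONE  → end DONE, accepted
w4: Trace: SEEK -2-> SYNC -0-> DONE -0-> SEEK -1-> DONE -1-> SEEK -2-> SYNC -0-> DONE -0-> SEEK -1-> DONE -1-> SEEK  → end SEEK, rejected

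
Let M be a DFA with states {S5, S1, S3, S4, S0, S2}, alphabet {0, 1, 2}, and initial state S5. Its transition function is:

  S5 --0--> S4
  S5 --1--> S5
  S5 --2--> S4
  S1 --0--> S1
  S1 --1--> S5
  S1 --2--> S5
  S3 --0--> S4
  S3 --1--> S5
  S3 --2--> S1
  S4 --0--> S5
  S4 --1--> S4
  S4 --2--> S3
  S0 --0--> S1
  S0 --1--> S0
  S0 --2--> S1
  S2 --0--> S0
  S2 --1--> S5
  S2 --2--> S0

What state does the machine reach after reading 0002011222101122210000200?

S4

Trace: S5 -0-> S4 -0-> S5 -0-> S4 -2-> S3 -0-> S4 -1-> S4 -1-> S4 -2-> S3 -2-> S1 -2-> S5 -1-> S5 -0-> S4 -1-> S4 -1-> S4 -2-> S3 -2-> S1 -2-> S5 -1-> S5 -0-> S4 -0-> S5 -0-> S4 -0-> S5 -2-> S4 -0-> S5 -0-> S4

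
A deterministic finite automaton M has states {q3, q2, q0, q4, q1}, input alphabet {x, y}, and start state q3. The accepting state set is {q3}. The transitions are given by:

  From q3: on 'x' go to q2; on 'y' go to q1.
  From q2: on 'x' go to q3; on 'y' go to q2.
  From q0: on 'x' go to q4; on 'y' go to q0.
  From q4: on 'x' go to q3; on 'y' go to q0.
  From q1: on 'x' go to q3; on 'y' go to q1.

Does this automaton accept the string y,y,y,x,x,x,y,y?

No

q3 → q1 → q1 → q1 → q3 → q2 → q3 → q1 → q1
End state q1 is not accepting.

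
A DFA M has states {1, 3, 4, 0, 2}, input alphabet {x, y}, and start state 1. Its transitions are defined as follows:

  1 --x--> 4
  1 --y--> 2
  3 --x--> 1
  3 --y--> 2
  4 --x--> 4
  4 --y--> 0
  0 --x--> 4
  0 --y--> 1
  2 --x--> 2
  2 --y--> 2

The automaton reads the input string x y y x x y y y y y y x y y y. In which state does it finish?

Trace: 1 -x-> 4 -y-> 0 -y-> 1 -x-> 4 -x-> 4 -y-> 0 -y-> 1 -y-> 2 -y-> 2 -y-> 2 -y-> 2 -x-> 2 -y-> 2 -y-> 2 -y-> 2

2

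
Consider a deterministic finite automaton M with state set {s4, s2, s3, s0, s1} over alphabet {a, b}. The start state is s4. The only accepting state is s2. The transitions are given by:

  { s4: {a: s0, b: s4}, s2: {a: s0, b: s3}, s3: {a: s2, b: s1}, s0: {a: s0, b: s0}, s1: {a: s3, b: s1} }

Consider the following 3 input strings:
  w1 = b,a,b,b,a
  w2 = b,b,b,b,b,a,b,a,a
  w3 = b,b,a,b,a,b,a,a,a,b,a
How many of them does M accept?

w1:
  start at s4
  read 'b': s4 → s4
  read 'a': s4 → s0
  read 'b': s0 → s0
  read 'b': s0 → s0
  read 'a': s0 → s0
  end s0, rejected
w2:
  start at s4
  read 'b': s4 → s4
  read 'b': s4 → s4
  read 'b': s4 → s4
  read 'b': s4 → s4
  read 'b': s4 → s4
  read 'a': s4 → s0
  read 'b': s0 → s0
  read 'a': s0 → s0
  read 'a': s0 → s0
  end s0, rejected
w3:
  start at s4
  read 'b': s4 → s4
  read 'b': s4 → s4
  read 'a': s4 → s0
  read 'b': s0 → s0
  read 'a': s0 → s0
  read 'b': s0 → s0
  read 'a': s0 → s0
  read 'a': s0 → s0
  read 'a': s0 → s0
  read 'b': s0 → s0
  read 'a': s0 → s0
  end s0, rejected

0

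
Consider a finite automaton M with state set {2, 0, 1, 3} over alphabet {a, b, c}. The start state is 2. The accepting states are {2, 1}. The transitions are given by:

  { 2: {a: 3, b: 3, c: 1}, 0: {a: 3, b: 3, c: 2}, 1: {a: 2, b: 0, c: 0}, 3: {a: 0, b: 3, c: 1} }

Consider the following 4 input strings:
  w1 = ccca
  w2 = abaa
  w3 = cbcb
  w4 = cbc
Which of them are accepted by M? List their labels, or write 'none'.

w1: 2 → 1 → 0 → 2 → 3  → end 3, rejected
w2: 2 → 3 → 3 → 0 → 3  → end 3, rejected
w3: 2 → 1 → 0 → 2 → 3  → end 3, rejected
w4: 2 → 1 → 0 → 2  → end 2, accepted

w4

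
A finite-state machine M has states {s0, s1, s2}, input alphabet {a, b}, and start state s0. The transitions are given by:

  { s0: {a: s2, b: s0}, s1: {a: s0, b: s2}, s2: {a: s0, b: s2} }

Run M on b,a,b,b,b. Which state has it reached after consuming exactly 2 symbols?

s2

start at s0
read 'b': s0 → s0
read 'a': s0 → s2
After 2 symbols: s2.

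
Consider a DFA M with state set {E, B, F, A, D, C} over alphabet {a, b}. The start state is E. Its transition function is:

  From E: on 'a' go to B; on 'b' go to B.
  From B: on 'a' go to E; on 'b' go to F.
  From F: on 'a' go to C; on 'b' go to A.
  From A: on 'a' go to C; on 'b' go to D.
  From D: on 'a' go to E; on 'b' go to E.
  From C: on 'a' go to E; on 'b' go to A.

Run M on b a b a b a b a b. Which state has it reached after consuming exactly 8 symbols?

E

Trace: E -b-> B -a-> E -b-> B -a-> E -b-> B -a-> E -b-> B -a-> E
After 8 symbols: E.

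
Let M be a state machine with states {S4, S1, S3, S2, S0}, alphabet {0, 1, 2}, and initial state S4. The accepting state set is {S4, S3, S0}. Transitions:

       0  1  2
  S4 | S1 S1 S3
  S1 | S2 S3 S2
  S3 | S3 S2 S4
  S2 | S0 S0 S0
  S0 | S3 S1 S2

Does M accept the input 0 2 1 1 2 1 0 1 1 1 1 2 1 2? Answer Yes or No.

No

S4 → S1 → S2 → S0 → S1 → S2 → S0 → S3 → S2 → S0 → S1 → S3 → S4 → S1 → S2
End state S2 is not accepting.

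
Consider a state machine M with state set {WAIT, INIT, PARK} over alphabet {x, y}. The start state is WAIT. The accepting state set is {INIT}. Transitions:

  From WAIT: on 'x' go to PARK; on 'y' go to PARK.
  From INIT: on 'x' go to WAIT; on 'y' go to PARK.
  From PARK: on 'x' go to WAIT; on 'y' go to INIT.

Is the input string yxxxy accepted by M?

No

start at WAIT
read 'y': WAIT → PARK
read 'x': PARK → WAIT
read 'x': WAIT → PARK
read 'x': PARK → WAIT
read 'y': WAIT → PARK
End state PARK is not accepting.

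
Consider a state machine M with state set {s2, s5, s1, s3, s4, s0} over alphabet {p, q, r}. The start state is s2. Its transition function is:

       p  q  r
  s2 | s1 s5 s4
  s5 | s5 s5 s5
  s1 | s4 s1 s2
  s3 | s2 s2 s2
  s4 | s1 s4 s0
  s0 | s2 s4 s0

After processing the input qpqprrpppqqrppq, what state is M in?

s5

Trace: s2 -q-> s5 -p-> s5 -q-> s5 -p-> s5 -r-> s5 -r-> s5 -p-> s5 -p-> s5 -p-> s5 -q-> s5 -q-> s5 -r-> s5 -p-> s5 -p-> s5 -q-> s5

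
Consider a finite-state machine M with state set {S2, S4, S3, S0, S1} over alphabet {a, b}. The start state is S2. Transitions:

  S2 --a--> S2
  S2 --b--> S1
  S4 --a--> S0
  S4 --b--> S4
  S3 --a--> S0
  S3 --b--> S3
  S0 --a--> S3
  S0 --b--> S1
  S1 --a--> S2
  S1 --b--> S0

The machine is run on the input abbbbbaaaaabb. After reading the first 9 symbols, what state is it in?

S2

start at S2
read 'a': S2 → S2
read 'b': S2 → S1
read 'b': S1 → S0
read 'b': S0 → S1
read 'b': S1 → S0
read 'b': S0 → S1
read 'a': S1 → S2
read 'a': S2 → S2
read 'a': S2 → S2
After 9 symbols: S2.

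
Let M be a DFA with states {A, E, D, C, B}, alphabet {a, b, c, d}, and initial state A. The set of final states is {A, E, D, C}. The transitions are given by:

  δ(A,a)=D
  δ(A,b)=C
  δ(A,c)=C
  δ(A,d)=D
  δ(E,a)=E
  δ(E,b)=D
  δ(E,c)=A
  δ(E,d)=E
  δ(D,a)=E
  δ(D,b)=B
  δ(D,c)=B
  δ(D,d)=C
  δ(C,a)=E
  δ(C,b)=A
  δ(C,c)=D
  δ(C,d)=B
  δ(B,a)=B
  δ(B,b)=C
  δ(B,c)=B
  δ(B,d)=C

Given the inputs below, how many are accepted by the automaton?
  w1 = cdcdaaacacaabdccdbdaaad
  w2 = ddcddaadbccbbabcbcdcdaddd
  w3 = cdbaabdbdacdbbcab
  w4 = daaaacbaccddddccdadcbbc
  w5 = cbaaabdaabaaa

w1: Trace: A -c-> C -d-> B -c-> B -d-> C -a-> E -a-> E -a-> E -c-> A -a-> D -c-> B -a-> B -a-> B -b-> C -d-> B -c-> B -c-> B -d-> C -b-> A -d-> D -a-> E -a-> E -a-> E -d-> E  → end E, accepted
w2: Trace: A -d-> D -d-> C -c-> D -d-> C -d-> B -a-> B -a-> B -d-> C -b-> A -c-> C -c-> D -b-> B -b-> C -a-> E -b-> D -c-> B -b-> C -c-> D -d-> C -c-> D -d-> C -a-> E -d-> E -d-> E -d-> E  → end E, accepted
w3: Trace: A -c-> C -d-> B -b-> C -a-> E -a-> E -b-> D -d-> C -b-> A -d-> D -a-> E -c-> A -d-> D -b-> B -b-> C -c-> D -a-> E -b-> D  → end D, accepted
w4: Trace: A -d-> D -a-> E -a-> E -a-> E -a-> E -c-> A -b-> C -a-> E -c-> A -c-> C -d-> B -d-> C -d-> B -d-> C -c-> D -c-> B -d-> C -a-> E -d-> E -c-> A -b-> C -b-> A -c-> C  → end C, accepted
w5: Trace: A -c-> C -b-> A -a-> D -a-> E -a-> E -b-> D -d-> C -a-> E -a-> E -b-> D -a-> E -a-> E -a-> E  → end E, accepted

5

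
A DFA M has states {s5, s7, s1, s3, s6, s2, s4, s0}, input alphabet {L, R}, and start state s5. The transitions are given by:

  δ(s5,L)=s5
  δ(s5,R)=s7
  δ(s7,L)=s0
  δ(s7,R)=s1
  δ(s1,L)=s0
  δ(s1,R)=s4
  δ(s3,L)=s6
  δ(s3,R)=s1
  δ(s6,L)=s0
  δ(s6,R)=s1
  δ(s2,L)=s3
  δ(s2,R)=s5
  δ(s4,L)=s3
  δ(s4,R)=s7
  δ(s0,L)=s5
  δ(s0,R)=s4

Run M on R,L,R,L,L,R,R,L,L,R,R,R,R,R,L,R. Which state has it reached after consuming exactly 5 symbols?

Trace: s5 -R-> s7 -L-> s0 -R-> s4 -L-> s3 -L-> s6
After 5 symbols: s6.

s6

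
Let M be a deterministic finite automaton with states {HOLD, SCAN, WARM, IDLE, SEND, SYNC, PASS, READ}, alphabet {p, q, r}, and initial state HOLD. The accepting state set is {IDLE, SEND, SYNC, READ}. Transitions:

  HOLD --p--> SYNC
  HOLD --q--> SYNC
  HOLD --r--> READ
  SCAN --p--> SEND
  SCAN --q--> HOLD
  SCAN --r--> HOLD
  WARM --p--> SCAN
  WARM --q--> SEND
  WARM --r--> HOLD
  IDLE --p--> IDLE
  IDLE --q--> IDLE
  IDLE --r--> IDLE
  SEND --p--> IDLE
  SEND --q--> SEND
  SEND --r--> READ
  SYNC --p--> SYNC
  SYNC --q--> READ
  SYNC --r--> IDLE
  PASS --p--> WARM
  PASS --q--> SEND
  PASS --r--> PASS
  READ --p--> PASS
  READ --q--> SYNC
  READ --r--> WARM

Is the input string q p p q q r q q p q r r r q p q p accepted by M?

HOLD → SYNC → SYNC → SYNC → READ → SYNC → IDLE → IDLE → IDLE → IDLE → IDLE → IDLE → IDLE → IDLE → IDLE → IDLE → IDLE → IDLE
End state IDLE is accepting.

Yes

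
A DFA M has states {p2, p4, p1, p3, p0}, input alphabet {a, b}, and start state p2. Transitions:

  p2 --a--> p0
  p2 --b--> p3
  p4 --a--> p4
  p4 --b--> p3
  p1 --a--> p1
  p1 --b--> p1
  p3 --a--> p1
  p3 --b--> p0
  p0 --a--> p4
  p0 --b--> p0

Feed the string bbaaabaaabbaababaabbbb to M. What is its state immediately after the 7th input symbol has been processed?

p1

start at p2
read 'b': p2 → p3
read 'b': p3 → p0
read 'a': p0 → p4
read 'a': p4 → p4
read 'a': p4 → p4
read 'b': p4 → p3
read 'a': p3 → p1
After 7 symbols: p1.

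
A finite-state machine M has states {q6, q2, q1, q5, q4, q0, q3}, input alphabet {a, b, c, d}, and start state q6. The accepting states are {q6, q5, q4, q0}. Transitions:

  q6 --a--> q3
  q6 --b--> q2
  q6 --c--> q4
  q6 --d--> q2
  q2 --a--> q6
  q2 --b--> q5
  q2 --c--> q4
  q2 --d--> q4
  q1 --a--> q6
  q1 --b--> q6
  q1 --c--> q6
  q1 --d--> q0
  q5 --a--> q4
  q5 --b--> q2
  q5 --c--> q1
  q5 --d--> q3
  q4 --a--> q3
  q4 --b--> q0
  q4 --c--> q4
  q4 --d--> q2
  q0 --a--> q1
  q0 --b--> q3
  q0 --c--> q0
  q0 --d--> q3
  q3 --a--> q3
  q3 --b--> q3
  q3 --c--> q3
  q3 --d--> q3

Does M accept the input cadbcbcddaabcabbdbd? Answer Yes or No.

q6 → q4 → q3 → q3 → q3 → q3 → q3 → q3 → q3 → q3 → q3 → q3 → q3 → q3 → q3 → q3 → q3 → q3 → q3 → q3
End state q3 is not accepting.

No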